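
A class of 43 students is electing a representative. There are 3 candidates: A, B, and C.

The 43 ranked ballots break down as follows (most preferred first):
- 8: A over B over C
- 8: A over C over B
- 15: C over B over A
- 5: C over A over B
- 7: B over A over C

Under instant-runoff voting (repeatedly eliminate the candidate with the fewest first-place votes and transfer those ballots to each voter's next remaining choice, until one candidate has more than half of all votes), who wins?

Round 1: A 16, B 7, C 20. B eliminated.
Round 2: A 23, C 20. A has a majority (≥22).

A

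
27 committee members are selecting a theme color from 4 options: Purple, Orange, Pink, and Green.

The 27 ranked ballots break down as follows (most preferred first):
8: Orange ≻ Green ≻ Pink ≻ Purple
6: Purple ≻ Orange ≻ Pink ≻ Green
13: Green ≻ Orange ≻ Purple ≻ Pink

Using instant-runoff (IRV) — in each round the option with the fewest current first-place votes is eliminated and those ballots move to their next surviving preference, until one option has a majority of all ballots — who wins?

Orange

Round 1: Purple 6, Orange 8, Pink 0, Green 13. Pink eliminated.
Round 2: Purple 6, Orange 8, Green 13. Purple eliminated.
Round 3: Orange 14, Green 13. Orange has a majority (≥14).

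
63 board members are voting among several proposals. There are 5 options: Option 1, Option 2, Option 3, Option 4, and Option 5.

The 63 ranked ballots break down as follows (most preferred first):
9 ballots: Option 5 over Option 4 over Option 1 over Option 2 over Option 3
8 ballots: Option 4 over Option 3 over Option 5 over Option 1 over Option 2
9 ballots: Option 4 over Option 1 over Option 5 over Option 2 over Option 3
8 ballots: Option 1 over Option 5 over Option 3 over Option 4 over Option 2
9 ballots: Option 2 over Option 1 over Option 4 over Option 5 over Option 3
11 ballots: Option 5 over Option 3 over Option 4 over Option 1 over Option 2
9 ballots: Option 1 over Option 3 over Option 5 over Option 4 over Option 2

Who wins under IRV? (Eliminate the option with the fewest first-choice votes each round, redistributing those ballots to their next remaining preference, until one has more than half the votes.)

Round 1: Option 1 17, Option 2 9, Option 3 0, Option 4 17, Option 5 20. Option 3 eliminated.
Round 2: Option 1 17, Option 2 9, Option 4 17, Option 5 20. Option 2 eliminated.
Round 3: Option 1 26, Option 4 17, Option 5 20. Option 4 eliminated.
Round 4: Option 1 35, Option 5 28. Option 1 has a majority (≥32).

Option 1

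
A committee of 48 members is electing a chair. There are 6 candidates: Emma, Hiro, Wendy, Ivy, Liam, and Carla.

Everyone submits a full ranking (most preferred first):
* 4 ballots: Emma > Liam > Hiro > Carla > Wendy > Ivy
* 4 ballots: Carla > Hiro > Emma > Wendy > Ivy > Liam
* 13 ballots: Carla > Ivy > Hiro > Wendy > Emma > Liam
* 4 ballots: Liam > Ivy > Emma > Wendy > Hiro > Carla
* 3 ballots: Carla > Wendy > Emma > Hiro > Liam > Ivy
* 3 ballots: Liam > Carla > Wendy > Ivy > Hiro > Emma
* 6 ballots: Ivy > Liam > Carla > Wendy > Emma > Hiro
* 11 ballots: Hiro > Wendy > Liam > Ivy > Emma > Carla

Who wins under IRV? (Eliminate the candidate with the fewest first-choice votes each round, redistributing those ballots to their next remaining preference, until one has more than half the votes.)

Liam

Round 1: Emma 4, Hiro 11, Wendy 0, Ivy 6, Liam 7, Carla 20. Wendy eliminated.
Round 2: Emma 4, Hiro 11, Ivy 6, Liam 7, Carla 20. Emma eliminated.
Round 3: Hiro 11, Ivy 6, Liam 11, Carla 20. Ivy eliminated.
Round 4: Hiro 11, Liam 17, Carla 20. Hiro eliminated.
Round 5: Liam 28, Carla 20. Liam has a majority (≥25).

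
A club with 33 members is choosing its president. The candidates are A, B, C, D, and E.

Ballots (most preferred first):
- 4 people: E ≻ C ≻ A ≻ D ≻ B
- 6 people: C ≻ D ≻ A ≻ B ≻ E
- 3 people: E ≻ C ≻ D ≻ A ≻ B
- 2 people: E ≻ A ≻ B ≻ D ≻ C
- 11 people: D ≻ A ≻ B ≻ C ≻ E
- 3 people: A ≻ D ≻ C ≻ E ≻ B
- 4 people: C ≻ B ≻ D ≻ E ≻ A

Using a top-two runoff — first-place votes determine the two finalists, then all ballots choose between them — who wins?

C

Round 1 first-place votes: A 3, B 0, C 10, D 11, E 9. D and C advance.
Runoff: D is ranked above C on 16 ballots, C above D on 17.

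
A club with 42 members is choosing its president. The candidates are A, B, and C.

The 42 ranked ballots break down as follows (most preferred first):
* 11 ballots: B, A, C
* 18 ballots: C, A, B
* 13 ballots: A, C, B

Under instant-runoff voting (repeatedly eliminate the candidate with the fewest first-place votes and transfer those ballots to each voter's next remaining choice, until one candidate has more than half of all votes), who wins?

Round 1: A 13, B 11, C 18. B eliminated.
Round 2: A 24, C 18. A has a majority (≥22).

A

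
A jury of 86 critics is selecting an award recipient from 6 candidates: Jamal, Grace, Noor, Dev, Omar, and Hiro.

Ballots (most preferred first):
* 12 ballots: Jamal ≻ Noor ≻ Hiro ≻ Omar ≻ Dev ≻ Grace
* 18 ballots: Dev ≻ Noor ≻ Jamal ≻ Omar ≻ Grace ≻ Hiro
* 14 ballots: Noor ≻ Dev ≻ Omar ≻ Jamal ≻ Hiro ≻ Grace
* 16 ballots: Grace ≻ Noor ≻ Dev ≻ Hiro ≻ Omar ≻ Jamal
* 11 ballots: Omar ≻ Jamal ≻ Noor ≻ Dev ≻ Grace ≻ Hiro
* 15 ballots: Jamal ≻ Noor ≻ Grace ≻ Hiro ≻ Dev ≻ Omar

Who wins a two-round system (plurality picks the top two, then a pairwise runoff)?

Dev

Round 1 first-place votes: Jamal 27, Grace 16, Noor 14, Dev 18, Omar 11, Hiro 0. Jamal and Dev advance.
Runoff: Jamal is ranked above Dev on 38 ballots, Dev above Jamal on 48.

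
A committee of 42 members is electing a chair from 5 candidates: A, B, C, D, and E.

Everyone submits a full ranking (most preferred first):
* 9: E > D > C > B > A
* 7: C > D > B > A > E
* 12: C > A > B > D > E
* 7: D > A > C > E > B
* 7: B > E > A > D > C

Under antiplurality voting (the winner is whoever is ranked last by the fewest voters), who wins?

Last-place votes: A 9, B 7, C 7, D 0, E 19.

D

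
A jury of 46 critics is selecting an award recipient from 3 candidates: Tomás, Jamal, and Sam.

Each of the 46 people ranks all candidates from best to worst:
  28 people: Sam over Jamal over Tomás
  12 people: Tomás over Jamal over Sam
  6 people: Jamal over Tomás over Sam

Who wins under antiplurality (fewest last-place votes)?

Last-place votes: Tomás 28, Jamal 0, Sam 18.

Jamal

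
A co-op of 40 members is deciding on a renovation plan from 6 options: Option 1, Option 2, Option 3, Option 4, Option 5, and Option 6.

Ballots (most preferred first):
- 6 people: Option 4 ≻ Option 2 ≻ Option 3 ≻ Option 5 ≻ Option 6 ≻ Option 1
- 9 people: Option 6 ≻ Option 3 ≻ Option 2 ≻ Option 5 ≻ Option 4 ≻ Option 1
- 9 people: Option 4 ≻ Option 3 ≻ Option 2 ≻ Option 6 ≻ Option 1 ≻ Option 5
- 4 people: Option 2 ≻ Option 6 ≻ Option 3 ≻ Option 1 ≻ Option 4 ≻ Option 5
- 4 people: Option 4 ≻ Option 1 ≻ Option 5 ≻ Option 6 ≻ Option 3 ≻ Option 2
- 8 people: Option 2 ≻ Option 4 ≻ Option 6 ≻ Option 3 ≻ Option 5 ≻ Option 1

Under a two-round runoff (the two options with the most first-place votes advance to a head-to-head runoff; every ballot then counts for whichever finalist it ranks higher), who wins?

Round 1 first-place votes: Option 1 0, Option 2 12, Option 3 0, Option 4 19, Option 5 0, Option 6 9. Option 4 and Option 2 advance.
Runoff: Option 4 is ranked above Option 2 on 19 ballots, Option 2 above Option 4 on 21.

Option 2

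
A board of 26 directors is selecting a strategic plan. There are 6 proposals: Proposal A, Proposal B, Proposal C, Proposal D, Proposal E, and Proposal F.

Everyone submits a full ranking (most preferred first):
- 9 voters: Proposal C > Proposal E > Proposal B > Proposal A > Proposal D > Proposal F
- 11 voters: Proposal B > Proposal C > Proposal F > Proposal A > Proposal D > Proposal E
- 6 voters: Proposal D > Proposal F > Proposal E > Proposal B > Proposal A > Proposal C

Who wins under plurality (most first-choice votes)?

First-place votes: Proposal A 0, Proposal B 11, Proposal C 9, Proposal D 6, Proposal E 0, Proposal F 0.

Proposal B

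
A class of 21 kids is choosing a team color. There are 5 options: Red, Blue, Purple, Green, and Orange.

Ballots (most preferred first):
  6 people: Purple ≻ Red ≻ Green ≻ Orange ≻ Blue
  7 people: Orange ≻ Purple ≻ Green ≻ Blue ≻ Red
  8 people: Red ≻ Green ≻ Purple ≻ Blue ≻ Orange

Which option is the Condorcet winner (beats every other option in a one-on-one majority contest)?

Purple

Purple vs Red: 13–8
Purple vs Blue: 21–0
Purple vs Green: 13–8
Purple vs Orange: 14–7
Purple beats every other option.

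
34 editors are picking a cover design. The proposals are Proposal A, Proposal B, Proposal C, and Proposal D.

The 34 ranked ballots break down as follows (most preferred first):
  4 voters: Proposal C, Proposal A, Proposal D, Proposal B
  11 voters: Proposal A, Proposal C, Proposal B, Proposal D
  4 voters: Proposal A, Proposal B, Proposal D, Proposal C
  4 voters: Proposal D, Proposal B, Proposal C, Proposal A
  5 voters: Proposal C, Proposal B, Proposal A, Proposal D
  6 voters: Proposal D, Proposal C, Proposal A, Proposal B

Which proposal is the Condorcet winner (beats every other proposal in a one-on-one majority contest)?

Proposal C

Proposal C vs Proposal A: 19–15
Proposal C vs Proposal B: 26–8
Proposal C vs Proposal D: 20–14
Proposal C beats every other proposal.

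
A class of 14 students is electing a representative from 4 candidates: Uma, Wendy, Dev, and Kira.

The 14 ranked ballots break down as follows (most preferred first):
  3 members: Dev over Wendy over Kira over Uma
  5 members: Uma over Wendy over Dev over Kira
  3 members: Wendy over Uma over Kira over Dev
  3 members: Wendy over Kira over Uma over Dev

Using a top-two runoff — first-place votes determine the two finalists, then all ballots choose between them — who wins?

Wendy

Round 1 first-place votes: Uma 5, Wendy 6, Dev 3, Kira 0. Wendy and Uma advance.
Runoff: Wendy is ranked above Uma on 9 ballots, Uma above Wendy on 5.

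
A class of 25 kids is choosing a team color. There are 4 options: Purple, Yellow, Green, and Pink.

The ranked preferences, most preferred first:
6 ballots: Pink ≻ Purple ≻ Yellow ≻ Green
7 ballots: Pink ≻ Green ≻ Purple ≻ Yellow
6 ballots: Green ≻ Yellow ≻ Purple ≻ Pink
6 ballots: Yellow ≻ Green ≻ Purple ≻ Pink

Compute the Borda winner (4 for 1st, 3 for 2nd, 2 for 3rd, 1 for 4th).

Purple: 6×3 + 7×2 + 6×2 + 6×2 = 56
Yellow: 6×2 + 7×1 + 6×3 + 6×4 = 61
Green: 6×1 + 7×3 + 6×4 + 6×3 = 69
Pink: 6×4 + 7×4 + 6×1 + 6×1 = 64

Green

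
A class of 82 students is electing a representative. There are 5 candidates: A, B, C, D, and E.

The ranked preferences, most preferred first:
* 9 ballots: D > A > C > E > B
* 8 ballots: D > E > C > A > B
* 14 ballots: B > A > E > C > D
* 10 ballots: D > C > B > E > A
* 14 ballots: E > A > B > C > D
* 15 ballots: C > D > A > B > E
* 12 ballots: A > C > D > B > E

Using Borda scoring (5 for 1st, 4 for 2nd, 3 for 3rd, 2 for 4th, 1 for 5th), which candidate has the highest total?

A: 9×4 + 8×2 + 14×4 + 10×1 + 14×4 + 15×3 + 12×5 = 279
B: 9×1 + 8×1 + 14×5 + 10×3 + 14×3 + 15×2 + 12×2 = 213
C: 9×3 + 8×3 + 14×2 + 10×4 + 14×2 + 15×5 + 12×4 = 270
D: 9×5 + 8×5 + 14×1 + 10×5 + 14×1 + 15×4 + 12×3 = 259
E: 9×2 + 8×4 + 14×3 + 10×2 + 14×5 + 15×1 + 12×1 = 209

A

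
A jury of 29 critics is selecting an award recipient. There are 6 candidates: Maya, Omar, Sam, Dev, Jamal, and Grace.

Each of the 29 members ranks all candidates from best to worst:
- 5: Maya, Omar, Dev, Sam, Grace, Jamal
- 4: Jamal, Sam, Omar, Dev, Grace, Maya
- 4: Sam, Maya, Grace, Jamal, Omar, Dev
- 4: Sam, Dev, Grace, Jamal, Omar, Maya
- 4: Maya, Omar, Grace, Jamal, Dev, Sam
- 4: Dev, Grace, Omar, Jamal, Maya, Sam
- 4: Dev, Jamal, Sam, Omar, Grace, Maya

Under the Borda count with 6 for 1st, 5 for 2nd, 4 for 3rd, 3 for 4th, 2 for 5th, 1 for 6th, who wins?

Maya: 5×6 + 4×1 + 4×5 + 4×1 + 4×6 + 4×2 + 4×1 = 94
Omar: 5×5 + 4×4 + 4×2 + 4×2 + 4×5 + 4×4 + 4×3 = 105
Sam: 5×3 + 4×5 + 4×6 + 4×6 + 4×1 + 4×1 + 4×4 = 107
Dev: 5×4 + 4×3 + 4×1 + 4×5 + 4×2 + 4×6 + 4×6 = 112
Jamal: 5×1 + 4×6 + 4×3 + 4×3 + 4×3 + 4×3 + 4×5 = 97
Grace: 5×2 + 4×2 + 4×4 + 4×4 + 4×4 + 4×5 + 4×2 = 94

Dev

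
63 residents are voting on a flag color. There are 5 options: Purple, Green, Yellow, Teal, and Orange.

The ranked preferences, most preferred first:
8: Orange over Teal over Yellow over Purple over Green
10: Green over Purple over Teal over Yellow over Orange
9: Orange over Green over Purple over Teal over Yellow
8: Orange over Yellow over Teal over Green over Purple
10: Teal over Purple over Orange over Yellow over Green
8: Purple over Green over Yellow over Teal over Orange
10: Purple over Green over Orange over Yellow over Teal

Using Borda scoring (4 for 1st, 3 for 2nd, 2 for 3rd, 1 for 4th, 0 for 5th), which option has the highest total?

Purple

Purple: 8×1 + 10×3 + 9×2 + 8×0 + 10×3 + 8×4 + 10×4 = 158
Green: 8×0 + 10×4 + 9×3 + 8×1 + 10×0 + 8×3 + 10×3 = 129
Yellow: 8×2 + 10×1 + 9×0 + 8×3 + 10×1 + 8×2 + 10×1 = 86
Teal: 8×3 + 10×2 + 9×1 + 8×2 + 10×4 + 8×1 + 10×0 = 117
Orange: 8×4 + 10×0 + 9×4 + 8×4 + 10×2 + 8×0 + 10×2 = 140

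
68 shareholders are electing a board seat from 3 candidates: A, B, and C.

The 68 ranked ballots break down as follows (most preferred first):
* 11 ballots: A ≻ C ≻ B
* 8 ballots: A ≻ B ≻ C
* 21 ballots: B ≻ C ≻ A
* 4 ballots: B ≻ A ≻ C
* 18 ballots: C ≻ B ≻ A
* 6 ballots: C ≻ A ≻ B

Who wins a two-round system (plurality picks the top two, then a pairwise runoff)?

Round 1 first-place votes: A 19, B 25, C 24. B and C advance.
Runoff: B is ranked above C on 33 ballots, C above B on 35.

C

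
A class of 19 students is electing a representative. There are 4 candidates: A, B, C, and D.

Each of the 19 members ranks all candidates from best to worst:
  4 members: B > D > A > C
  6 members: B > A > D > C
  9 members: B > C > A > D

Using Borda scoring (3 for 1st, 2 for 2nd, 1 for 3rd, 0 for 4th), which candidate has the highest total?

A: 4×1 + 6×2 + 9×1 = 25
B: 4×3 + 6×3 + 9×3 = 57
C: 4×0 + 6×0 + 9×2 = 18
D: 4×2 + 6×1 + 9×0 = 14

B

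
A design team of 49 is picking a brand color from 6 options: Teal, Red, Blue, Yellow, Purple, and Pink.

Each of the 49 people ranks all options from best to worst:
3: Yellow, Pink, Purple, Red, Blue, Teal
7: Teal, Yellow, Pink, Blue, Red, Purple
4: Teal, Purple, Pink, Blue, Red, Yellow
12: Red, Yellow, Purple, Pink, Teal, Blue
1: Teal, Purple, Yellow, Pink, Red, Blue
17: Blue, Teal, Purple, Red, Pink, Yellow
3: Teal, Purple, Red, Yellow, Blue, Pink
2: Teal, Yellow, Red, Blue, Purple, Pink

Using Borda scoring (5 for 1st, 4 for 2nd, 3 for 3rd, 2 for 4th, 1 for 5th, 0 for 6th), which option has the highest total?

Teal: 3×0 + 7×5 + 4×5 + 12×1 + 1×5 + 17×4 + 3×5 + 2×5 = 165
Red: 3×2 + 7×1 + 4×1 + 12×5 + 1×1 + 17×2 + 3×3 + 2×3 = 127
Blue: 3×1 + 7×2 + 4×2 + 12×0 + 1×0 + 17×5 + 3×1 + 2×2 = 117
Yellow: 3×5 + 7×4 + 4×0 + 12×4 + 1×3 + 17×0 + 3×2 + 2×4 = 108
Purple: 3×3 + 7×0 + 4×4 + 12×3 + 1×4 + 17×3 + 3×4 + 2×1 = 130
Pink: 3×4 + 7×3 + 4×3 + 12×2 + 1×2 + 17×1 + 3×0 + 2×0 = 88

Teal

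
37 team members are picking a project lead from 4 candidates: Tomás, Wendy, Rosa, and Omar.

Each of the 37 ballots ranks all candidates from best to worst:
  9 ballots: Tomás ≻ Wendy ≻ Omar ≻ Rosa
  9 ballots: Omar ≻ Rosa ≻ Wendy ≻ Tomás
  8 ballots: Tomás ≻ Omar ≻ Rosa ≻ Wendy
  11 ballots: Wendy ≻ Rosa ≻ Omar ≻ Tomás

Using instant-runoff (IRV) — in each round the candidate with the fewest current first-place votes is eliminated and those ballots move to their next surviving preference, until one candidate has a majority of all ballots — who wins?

Round 1: Tomás 17, Wendy 11, Rosa 0, Omar 9. Rosa eliminated.
Round 2: Tomás 17, Wendy 11, Omar 9. Omar eliminated.
Round 3: Tomás 17, Wendy 20. Wendy has a majority (≥19).

Wendy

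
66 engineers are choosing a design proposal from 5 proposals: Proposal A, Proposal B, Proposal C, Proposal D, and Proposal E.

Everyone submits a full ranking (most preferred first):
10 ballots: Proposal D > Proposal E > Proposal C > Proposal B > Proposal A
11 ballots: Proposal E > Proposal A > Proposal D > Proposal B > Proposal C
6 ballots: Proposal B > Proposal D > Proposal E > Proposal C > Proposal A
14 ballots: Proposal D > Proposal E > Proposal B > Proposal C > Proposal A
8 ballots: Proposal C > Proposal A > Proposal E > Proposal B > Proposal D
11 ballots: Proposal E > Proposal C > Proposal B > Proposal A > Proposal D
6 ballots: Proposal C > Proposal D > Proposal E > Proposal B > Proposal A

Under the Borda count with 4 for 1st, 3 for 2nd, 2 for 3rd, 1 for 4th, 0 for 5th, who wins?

Proposal E

Proposal A: 10×0 + 11×3 + 6×0 + 14×0 + 8×3 + 11×1 + 6×0 = 68
Proposal B: 10×1 + 11×1 + 6×4 + 14×2 + 8×1 + 11×2 + 6×1 = 109
Proposal C: 10×2 + 11×0 + 6×1 + 14×1 + 8×4 + 11×3 + 6×4 = 129
Proposal D: 10×4 + 11×2 + 6×3 + 14×4 + 8×0 + 11×0 + 6×3 = 154
Proposal E: 10×3 + 11×4 + 6×2 + 14×3 + 8×2 + 11×4 + 6×2 = 200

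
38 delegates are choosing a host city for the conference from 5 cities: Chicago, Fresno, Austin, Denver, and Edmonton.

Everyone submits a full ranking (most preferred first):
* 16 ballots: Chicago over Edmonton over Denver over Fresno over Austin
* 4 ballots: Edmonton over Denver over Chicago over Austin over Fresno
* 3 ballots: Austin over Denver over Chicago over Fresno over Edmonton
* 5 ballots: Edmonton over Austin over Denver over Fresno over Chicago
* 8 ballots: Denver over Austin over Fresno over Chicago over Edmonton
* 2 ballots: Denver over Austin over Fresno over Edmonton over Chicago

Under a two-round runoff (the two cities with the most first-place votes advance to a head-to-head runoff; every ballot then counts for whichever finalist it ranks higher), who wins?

Denver

Round 1 first-place votes: Chicago 16, Fresno 0, Austin 3, Denver 10, Edmonton 9. Chicago and Denver advance.
Runoff: Chicago is ranked above Denver on 16 ballots, Denver above Chicago on 22.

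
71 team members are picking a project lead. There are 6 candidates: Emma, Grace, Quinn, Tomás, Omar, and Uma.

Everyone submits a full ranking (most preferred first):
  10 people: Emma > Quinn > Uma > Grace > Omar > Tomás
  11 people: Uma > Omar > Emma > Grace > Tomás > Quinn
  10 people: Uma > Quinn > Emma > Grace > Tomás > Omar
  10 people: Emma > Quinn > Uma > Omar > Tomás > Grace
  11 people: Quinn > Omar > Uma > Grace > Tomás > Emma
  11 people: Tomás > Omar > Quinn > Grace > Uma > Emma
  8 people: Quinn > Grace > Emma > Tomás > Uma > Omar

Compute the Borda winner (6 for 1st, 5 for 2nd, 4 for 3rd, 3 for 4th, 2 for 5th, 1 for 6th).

Emma: 10×6 + 11×4 + 10×4 + 10×6 + 11×1 + 11×1 + 8×4 = 258
Grace: 10×3 + 11×3 + 10×3 + 10×1 + 11×3 + 11×3 + 8×5 = 209
Quinn: 10×5 + 11×1 + 10×5 + 10×5 + 11×6 + 11×4 + 8×6 = 319
Tomás: 10×1 + 11×2 + 10×2 + 10×2 + 11×2 + 11×6 + 8×3 = 184
Omar: 10×2 + 11×5 + 10×1 + 10×3 + 11×5 + 11×5 + 8×1 = 233
Uma: 10×4 + 11×6 + 10×6 + 10×4 + 11×4 + 11×2 + 8×2 = 288

Quinn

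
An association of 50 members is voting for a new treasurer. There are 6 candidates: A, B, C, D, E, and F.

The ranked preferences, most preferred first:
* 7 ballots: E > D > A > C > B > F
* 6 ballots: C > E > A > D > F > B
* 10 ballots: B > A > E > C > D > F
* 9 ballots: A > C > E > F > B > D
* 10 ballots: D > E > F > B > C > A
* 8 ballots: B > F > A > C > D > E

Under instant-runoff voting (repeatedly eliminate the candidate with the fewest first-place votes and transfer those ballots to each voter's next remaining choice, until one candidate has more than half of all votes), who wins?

E

Round 1: A 9, B 18, C 6, D 10, E 7, F 0. F eliminated.
Round 2: A 9, B 18, C 6, D 10, E 7. C eliminated.
Round 3: A 9, B 18, D 10, E 13. A eliminated.
Round 4: B 18, D 10, E 22. D eliminated.
Round 5: B 18, E 32. E has a majority (≥26).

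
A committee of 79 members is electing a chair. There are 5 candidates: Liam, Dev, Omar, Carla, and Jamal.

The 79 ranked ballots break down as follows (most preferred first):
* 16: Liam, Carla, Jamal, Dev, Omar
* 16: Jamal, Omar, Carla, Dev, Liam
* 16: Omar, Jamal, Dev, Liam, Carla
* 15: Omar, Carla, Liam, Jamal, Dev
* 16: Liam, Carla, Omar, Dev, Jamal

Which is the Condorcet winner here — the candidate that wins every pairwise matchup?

Omar

Omar vs Liam: 47–32
Omar vs Dev: 63–16
Omar vs Carla: 47–32
Omar vs Jamal: 47–32
Omar beats every other candidate.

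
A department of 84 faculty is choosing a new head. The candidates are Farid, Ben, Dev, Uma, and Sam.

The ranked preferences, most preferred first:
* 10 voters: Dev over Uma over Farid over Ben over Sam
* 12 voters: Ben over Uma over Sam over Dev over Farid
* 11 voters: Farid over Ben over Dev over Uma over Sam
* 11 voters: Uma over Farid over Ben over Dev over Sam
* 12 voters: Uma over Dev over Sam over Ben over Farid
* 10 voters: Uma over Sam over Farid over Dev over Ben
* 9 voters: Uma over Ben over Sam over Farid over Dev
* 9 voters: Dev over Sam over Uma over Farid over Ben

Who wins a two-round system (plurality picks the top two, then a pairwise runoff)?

Round 1 first-place votes: Farid 11, Ben 12, Dev 19, Uma 42, Sam 0. Uma and Dev advance.
Runoff: Uma is ranked above Dev on 54 ballots, Dev above Uma on 30.

Uma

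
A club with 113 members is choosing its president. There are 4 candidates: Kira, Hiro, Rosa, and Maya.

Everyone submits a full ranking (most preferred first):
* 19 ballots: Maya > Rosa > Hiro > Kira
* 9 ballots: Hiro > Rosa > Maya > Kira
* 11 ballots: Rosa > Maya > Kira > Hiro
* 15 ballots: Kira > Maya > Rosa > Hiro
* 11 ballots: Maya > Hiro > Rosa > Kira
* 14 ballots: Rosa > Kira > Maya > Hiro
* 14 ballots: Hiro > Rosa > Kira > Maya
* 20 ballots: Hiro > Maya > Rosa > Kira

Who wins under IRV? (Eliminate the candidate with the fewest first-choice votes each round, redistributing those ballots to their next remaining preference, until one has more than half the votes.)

Round 1: Kira 15, Hiro 43, Rosa 25, Maya 30. Kira eliminated.
Round 2: Hiro 43, Rosa 25, Maya 45. Rosa eliminated.
Round 3: Hiro 43, Maya 70. Maya has a majority (≥57).

Maya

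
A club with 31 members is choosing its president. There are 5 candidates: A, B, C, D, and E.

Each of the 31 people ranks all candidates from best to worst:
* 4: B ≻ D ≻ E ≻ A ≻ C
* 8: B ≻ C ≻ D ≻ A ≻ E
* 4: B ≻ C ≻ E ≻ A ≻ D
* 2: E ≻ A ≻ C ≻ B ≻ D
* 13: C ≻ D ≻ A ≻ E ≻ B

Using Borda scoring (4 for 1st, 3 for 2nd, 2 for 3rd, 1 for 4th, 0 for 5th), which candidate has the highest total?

A: 4×1 + 8×1 + 4×1 + 2×3 + 13×2 = 48
B: 4×4 + 8×4 + 4×4 + 2×1 + 13×0 = 66
C: 4×0 + 8×3 + 4×3 + 2×2 + 13×4 = 92
D: 4×3 + 8×2 + 4×0 + 2×0 + 13×3 = 67
E: 4×2 + 8×0 + 4×2 + 2×4 + 13×1 = 37

C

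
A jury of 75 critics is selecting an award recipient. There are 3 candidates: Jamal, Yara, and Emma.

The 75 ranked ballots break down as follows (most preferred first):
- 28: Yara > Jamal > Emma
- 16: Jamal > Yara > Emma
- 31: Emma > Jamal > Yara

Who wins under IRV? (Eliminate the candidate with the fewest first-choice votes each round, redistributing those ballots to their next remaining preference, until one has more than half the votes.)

Yara

Round 1: Jamal 16, Yara 28, Emma 31. Jamal eliminated.
Round 2: Yara 44, Emma 31. Yara has a majority (≥38).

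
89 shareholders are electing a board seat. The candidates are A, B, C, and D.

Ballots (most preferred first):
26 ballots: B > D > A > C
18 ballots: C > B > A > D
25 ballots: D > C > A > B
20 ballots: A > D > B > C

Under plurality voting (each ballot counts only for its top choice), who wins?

B

First-place votes: A 20, B 26, C 18, D 25.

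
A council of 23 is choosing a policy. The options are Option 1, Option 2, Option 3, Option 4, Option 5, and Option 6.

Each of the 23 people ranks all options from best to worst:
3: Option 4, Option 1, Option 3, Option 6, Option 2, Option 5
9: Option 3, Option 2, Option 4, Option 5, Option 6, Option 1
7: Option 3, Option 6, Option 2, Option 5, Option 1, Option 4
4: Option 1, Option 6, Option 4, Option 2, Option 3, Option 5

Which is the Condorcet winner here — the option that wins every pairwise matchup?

Option 3 vs Option 1: 16–7
Option 3 vs Option 2: 19–4
Option 3 vs Option 4: 16–7
Option 3 vs Option 5: 23–0
Option 3 vs Option 6: 19–4
Option 3 beats every other option.

Option 3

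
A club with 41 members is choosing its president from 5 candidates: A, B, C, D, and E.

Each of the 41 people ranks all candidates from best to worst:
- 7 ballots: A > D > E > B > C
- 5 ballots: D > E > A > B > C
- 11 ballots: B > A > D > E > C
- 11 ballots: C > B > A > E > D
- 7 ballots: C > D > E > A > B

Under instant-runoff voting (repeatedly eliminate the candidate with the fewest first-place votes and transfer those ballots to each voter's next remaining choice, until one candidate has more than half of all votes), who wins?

A

Round 1: A 7, B 11, C 18, D 5, E 0. E eliminated.
Round 2: A 7, B 11, C 18, D 5. D eliminated.
Round 3: A 12, B 11, C 18. B eliminated.
Round 4: A 23, C 18. A has a majority (≥21).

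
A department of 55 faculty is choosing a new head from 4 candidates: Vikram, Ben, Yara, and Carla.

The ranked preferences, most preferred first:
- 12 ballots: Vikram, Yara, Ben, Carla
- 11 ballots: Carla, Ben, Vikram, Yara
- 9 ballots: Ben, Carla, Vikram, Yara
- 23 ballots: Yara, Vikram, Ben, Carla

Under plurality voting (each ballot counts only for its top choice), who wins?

First-place votes: Vikram 12, Ben 9, Yara 23, Carla 11.

Yara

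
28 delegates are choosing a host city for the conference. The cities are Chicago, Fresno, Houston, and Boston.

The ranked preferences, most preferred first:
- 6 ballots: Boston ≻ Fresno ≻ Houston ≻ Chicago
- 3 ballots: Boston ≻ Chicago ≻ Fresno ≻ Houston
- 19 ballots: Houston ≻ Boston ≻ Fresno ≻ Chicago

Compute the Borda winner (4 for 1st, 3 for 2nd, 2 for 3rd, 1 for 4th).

Chicago: 6×1 + 3×3 + 19×1 = 34
Fresno: 6×3 + 3×2 + 19×2 = 62
Houston: 6×2 + 3×1 + 19×4 = 91
Boston: 6×4 + 3×4 + 19×3 = 93

Boston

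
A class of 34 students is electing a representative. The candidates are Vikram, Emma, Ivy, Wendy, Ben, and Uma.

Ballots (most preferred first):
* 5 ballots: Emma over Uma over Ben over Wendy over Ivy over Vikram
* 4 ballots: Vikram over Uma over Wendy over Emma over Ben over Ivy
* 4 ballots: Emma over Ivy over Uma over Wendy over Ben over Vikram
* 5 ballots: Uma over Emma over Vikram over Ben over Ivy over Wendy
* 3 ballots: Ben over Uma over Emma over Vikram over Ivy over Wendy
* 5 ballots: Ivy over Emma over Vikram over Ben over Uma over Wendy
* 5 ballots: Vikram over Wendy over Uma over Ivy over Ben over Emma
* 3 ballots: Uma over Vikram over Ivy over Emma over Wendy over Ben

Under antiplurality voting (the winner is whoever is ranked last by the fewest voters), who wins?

Uma

Last-place votes: Vikram 9, Emma 5, Ivy 4, Wendy 13, Ben 3, Uma 0.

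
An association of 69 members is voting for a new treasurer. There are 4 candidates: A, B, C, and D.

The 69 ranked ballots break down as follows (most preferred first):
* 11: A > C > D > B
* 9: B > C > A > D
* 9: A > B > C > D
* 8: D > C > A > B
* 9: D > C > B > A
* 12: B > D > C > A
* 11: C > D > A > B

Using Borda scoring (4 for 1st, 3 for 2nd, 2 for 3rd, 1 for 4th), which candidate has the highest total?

C

A: 11×4 + 9×2 + 9×4 + 8×2 + 9×1 + 12×1 + 11×2 = 157
B: 11×1 + 9×4 + 9×3 + 8×1 + 9×2 + 12×4 + 11×1 = 159
C: 11×3 + 9×3 + 9×2 + 8×3 + 9×3 + 12×2 + 11×4 = 197
D: 11×2 + 9×1 + 9×1 + 8×4 + 9×4 + 12×3 + 11×3 = 177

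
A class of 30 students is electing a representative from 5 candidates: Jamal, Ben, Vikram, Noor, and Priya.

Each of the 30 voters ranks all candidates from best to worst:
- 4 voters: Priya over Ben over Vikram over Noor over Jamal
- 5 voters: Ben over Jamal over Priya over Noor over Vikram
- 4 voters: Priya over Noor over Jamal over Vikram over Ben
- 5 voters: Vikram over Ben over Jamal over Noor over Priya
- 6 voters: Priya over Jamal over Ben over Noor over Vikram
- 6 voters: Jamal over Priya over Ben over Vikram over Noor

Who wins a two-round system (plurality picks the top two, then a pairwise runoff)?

Jamal

Round 1 first-place votes: Jamal 6, Ben 5, Vikram 5, Noor 0, Priya 14. Priya and Jamal advance.
Runoff: Priya is ranked above Jamal on 14 ballots, Jamal above Priya on 16.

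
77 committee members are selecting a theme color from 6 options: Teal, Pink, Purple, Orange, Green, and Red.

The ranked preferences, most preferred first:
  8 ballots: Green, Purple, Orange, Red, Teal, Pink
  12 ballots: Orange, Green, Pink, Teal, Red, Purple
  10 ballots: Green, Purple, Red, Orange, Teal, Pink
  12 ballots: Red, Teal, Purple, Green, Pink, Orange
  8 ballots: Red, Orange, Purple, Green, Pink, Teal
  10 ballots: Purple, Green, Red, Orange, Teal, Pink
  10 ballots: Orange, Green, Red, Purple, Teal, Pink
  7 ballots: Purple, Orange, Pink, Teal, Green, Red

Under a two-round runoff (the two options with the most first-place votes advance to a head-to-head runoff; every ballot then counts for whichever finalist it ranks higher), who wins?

Round 1 first-place votes: Teal 0, Pink 0, Purple 17, Orange 22, Green 18, Red 20. Orange and Red advance.
Runoff: Orange is ranked above Red on 37 ballots, Red above Orange on 40.

Red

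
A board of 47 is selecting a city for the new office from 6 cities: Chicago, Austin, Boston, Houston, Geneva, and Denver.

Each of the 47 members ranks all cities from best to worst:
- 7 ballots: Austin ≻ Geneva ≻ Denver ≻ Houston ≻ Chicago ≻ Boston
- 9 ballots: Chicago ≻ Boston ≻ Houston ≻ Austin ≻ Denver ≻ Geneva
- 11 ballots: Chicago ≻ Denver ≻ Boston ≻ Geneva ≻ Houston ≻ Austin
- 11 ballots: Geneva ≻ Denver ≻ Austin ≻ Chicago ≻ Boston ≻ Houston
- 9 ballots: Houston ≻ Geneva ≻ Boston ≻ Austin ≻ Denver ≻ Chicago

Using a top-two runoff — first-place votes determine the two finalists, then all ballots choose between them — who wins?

Geneva

Round 1 first-place votes: Chicago 20, Austin 7, Boston 0, Houston 9, Geneva 11, Denver 0. Chicago and Geneva advance.
Runoff: Chicago is ranked above Geneva on 20 ballots, Geneva above Chicago on 27.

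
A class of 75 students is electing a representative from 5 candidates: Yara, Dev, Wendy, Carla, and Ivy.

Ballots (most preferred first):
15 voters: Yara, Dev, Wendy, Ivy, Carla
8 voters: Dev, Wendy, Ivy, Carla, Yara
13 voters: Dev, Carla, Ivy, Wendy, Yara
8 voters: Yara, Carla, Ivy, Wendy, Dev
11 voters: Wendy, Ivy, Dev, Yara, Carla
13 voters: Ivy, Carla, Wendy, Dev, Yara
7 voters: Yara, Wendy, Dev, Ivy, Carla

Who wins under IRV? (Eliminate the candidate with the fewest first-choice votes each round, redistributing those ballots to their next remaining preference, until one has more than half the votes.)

Round 1: Yara 30, Dev 21, Wendy 11, Carla 0, Ivy 13. Carla eliminated.
Round 2: Yara 30, Dev 21, Wendy 11, Ivy 13. Wendy eliminated.
Round 3: Yara 30, Dev 21, Ivy 24. Dev eliminated.
Round 4: Yara 30, Ivy 45. Ivy has a majority (≥38).

Ivy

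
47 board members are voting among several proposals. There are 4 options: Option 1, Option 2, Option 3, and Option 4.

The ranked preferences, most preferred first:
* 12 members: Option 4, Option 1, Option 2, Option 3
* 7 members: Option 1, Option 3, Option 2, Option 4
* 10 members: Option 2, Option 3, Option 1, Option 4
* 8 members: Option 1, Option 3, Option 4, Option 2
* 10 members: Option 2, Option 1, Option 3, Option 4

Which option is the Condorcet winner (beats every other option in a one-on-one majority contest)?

Option 1 vs Option 2: 27–20
Option 1 vs Option 3: 37–10
Option 1 vs Option 4: 35–12
Option 1 beats every other option.

Option 1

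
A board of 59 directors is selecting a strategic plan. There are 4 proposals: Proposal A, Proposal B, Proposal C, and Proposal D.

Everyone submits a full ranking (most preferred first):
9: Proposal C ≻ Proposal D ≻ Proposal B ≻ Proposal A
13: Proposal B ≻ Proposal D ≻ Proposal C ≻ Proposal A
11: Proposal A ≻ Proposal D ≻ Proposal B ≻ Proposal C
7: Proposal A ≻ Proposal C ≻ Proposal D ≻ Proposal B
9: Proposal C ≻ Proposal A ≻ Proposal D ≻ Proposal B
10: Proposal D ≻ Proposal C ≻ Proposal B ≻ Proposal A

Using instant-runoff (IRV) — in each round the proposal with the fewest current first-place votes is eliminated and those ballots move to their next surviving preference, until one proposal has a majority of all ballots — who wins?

Round 1: Proposal A 18, Proposal B 13, Proposal C 18, Proposal D 10. Proposal D eliminated.
Round 2: Proposal A 18, Proposal B 13, Proposal C 28. Proposal B eliminated.
Round 3: Proposal A 18, Proposal C 41. Proposal C has a majority (≥30).

Proposal C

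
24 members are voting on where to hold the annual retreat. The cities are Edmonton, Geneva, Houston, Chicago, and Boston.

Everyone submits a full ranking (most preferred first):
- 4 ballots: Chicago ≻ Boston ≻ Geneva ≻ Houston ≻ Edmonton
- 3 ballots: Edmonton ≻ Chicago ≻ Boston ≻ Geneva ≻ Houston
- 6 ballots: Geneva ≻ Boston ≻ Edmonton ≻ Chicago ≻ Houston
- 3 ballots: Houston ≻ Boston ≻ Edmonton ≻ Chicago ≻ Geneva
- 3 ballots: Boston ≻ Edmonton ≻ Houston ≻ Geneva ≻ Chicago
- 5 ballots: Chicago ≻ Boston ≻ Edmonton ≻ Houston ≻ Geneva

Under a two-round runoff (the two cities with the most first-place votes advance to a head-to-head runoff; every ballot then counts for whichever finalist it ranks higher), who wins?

Round 1 first-place votes: Edmonton 3, Geneva 6, Houston 3, Chicago 9, Boston 3. Chicago and Geneva advance.
Runoff: Chicago is ranked above Geneva on 15 ballots, Geneva above Chicago on 9.

Chicago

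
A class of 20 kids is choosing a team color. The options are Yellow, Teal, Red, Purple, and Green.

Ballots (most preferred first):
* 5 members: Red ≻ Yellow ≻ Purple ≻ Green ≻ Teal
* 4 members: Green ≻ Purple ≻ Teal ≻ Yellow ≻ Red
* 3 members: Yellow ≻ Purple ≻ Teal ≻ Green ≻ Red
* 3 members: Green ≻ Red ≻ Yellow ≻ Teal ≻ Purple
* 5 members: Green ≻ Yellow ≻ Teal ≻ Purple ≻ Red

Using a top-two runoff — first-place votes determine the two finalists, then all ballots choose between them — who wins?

Green

Round 1 first-place votes: Yellow 3, Teal 0, Red 5, Purple 0, Green 12. Green and Red advance.
Runoff: Green is ranked above Red on 15 ballots, Red above Green on 5.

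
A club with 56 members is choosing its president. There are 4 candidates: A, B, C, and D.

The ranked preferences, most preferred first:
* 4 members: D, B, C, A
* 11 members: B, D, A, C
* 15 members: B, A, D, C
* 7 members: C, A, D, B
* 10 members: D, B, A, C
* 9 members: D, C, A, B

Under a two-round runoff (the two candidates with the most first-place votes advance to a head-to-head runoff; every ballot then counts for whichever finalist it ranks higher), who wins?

D

Round 1 first-place votes: A 0, B 26, C 7, D 23. B and D advance.
Runoff: B is ranked above D on 26 ballots, D above B on 30.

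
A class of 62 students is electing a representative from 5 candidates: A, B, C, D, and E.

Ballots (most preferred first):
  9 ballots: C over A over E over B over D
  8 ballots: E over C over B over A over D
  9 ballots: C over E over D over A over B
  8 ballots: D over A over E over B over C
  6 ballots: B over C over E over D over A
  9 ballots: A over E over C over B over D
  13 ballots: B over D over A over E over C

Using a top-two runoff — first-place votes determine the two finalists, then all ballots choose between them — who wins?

C

Round 1 first-place votes: A 9, B 19, C 18, D 8, E 8. B and C advance.
Runoff: B is ranked above C on 27 ballots, C above B on 35.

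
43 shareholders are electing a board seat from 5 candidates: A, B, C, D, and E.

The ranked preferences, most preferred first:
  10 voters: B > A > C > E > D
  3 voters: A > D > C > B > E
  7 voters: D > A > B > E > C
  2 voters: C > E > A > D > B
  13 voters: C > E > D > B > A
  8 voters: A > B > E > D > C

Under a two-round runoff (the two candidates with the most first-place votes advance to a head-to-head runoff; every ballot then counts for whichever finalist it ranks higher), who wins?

A

Round 1 first-place votes: A 11, B 10, C 15, D 7, E 0. C and A advance.
Runoff: C is ranked above A on 15 ballots, A above C on 28.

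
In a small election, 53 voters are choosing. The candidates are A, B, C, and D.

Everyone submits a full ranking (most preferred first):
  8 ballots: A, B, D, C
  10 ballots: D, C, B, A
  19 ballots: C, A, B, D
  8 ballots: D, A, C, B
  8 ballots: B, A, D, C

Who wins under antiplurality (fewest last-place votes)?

Last-place votes: A 10, B 8, C 16, D 19.

B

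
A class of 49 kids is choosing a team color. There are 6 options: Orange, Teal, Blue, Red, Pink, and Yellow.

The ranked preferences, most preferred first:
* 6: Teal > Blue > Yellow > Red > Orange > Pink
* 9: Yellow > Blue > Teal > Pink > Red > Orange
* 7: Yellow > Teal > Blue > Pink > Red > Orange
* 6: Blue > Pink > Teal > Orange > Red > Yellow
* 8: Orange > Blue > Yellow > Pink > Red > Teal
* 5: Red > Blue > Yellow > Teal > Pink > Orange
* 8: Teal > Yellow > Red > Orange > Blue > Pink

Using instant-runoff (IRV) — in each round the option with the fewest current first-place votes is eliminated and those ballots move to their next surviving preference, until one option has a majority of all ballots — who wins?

Blue

Round 1: Orange 8, Teal 14, Blue 6, Red 5, Pink 0, Yellow 16. Pink eliminated.
Round 2: Orange 8, Teal 14, Blue 6, Red 5, Yellow 16. Red eliminated.
Round 3: Orange 8, Teal 14, Blue 11, Yellow 16. Orange eliminated.
Round 4: Teal 14, Blue 19, Yellow 16. Teal eliminated.
Round 5: Blue 25, Yellow 24. Blue has a majority (≥25).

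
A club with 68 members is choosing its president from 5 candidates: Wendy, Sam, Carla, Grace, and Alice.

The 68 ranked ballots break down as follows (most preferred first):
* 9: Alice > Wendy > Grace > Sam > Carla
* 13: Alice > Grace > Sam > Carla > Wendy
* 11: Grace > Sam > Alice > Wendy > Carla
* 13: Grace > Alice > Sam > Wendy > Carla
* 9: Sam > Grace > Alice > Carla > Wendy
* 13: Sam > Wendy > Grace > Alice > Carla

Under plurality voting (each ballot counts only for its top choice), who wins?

First-place votes: Wendy 0, Sam 22, Carla 0, Grace 24, Alice 22.

Grace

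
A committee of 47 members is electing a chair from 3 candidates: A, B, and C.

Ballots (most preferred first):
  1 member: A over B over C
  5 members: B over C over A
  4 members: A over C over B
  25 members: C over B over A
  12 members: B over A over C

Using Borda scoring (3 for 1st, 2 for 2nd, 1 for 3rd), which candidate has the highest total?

A: 1×3 + 5×1 + 4×3 + 25×1 + 12×2 = 69
B: 1×2 + 5×3 + 4×1 + 25×2 + 12×3 = 107
C: 1×1 + 5×2 + 4×2 + 25×3 + 12×1 = 106

B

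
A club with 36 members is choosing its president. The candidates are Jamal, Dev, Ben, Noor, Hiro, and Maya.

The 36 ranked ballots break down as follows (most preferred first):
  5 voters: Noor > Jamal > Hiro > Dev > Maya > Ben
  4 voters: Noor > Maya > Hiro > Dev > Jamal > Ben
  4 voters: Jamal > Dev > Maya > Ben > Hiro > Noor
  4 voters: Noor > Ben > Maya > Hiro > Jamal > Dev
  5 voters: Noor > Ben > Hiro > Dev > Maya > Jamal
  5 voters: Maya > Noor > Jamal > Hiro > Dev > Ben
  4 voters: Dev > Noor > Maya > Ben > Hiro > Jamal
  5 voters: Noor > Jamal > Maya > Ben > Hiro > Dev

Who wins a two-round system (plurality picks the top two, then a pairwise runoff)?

Noor

Round 1 first-place votes: Jamal 4, Dev 4, Ben 0, Noor 23, Hiro 0, Maya 5. Noor and Maya advance.
Runoff: Noor is ranked above Maya on 27 ballots, Maya above Noor on 9.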